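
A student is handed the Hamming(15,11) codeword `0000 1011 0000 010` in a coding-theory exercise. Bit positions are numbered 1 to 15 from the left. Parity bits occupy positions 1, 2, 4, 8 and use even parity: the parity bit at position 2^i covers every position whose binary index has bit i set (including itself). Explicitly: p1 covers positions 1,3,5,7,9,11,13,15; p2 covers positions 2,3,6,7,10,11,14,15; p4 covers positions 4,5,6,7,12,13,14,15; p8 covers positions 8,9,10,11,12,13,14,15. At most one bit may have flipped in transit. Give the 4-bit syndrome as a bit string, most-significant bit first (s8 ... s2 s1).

s1: b1⊕b3⊕b5⊕b7⊕b9⊕b11⊕b13⊕b15 = 0⊕0⊕1⊕1⊕0⊕0⊕0⊕0 = 0
s2: b2⊕b3⊕b6⊕b7⊕b10⊕b11⊕b14⊕b15 = 0⊕0⊕0⊕1⊕0⊕0⊕1⊕0 = 0
s4: b4⊕b5⊕b6⊕b7⊕b12⊕b13⊕b14⊕b15 = 0⊕1⊕0⊕1⊕0⊕0⊕1⊕0 = 1
s8: b8⊕b9⊕b10⊕b11⊕b12⊕b13⊕b14⊕b15 = 1⊕0⊕0⊕0⊕0⊕0⊕1⊕0 = 0
Syndrome (s8...s1) = 0100 → position 4.

0100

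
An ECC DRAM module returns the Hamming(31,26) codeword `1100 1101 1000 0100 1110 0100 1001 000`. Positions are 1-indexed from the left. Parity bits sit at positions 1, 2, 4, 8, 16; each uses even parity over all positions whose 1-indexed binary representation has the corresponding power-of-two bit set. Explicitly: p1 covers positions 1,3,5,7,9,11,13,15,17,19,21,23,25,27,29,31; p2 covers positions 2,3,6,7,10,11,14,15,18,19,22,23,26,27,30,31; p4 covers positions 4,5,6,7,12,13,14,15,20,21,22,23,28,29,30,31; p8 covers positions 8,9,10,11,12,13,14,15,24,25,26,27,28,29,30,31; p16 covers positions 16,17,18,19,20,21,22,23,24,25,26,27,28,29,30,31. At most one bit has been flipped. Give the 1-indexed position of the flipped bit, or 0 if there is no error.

12

s1: b1⊕b3⊕b5⊕b7⊕b9⊕b11⊕b13⊕b15⊕b17⊕b19⊕b21⊕b23⊕b25⊕b27⊕b29⊕b31 = 1⊕0⊕1⊕0⊕1⊕0⊕0⊕0⊕1⊕1⊕0⊕0⊕1⊕0⊕0⊕0 = 0
s2: b2⊕b3⊕b6⊕b7⊕b10⊕b11⊕b14⊕b15⊕b18⊕b19⊕b22⊕b23⊕b26⊕b27⊕b30⊕b31 = 1⊕0⊕1⊕0⊕0⊕0⊕1⊕0⊕1⊕1⊕1⊕0⊕0⊕0⊕0⊕0 = 0
s4: b4⊕b5⊕b6⊕b7⊕b12⊕b13⊕b14⊕b15⊕b20⊕b21⊕b22⊕b23⊕b28⊕b29⊕b30⊕b31 = 0⊕1⊕1⊕0⊕0⊕0⊕1⊕0⊕0⊕0⊕1⊕0⊕1⊕0⊕0⊕0 = 1
s8: b8⊕b9⊕b10⊕b11⊕b12⊕b13⊕b14⊕b15⊕b24⊕b25⊕b26⊕b27⊕b28⊕b29⊕b30⊕b31 = 1⊕1⊕0⊕0⊕0⊕0⊕1⊕0⊕0⊕1⊕0⊕0⊕1⊕0⊕0⊕0 = 1
s16: b16⊕b17⊕b18⊕b19⊕b20⊕b21⊕b22⊕b23⊕b24⊕b25⊕b26⊕b27⊕b28⊕b29⊕b30⊕b31 = 0⊕1⊕1⊕1⊕0⊕0⊕1⊕0⊕0⊕1⊕0⊕0⊕1⊕0⊕0⊕0 = 0
Syndrome (s16...s1) = 01100 → position 12.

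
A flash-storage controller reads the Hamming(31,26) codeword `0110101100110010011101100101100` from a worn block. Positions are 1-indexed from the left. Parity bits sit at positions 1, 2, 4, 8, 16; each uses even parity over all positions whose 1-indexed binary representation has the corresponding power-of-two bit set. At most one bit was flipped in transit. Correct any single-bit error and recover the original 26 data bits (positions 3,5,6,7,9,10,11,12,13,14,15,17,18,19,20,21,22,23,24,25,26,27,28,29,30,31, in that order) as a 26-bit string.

11010010001011101100101100

s1: b1⊕b3⊕b5⊕b7⊕b9⊕b11⊕b13⊕b15⊕b17⊕b19⊕b21⊕b23⊕b25⊕b27⊕b29⊕b31 = 0⊕1⊕1⊕1⊕0⊕1⊕0⊕1⊕0⊕1⊕0⊕1⊕0⊕0⊕1⊕0 = 0
s2: b2⊕b3⊕b6⊕b7⊕b10⊕b11⊕b14⊕b15⊕b18⊕b19⊕b22⊕b23⊕b26⊕b27⊕b30⊕b31 = 1⊕1⊕0⊕1⊕0⊕1⊕0⊕1⊕1⊕1⊕1⊕1⊕1⊕0⊕0⊕0 = 0
s4: b4⊕b5⊕b6⊕b7⊕b12⊕b13⊕b14⊕b15⊕b20⊕b21⊕b22⊕b23⊕b28⊕b29⊕b30⊕b31 = 0⊕1⊕0⊕1⊕1⊕0⊕0⊕1⊕1⊕0⊕1⊕1⊕1⊕1⊕0⊕0 = 1
s8: b8⊕b9⊕b10⊕b11⊕b12⊕b13⊕b14⊕b15⊕b24⊕b25⊕b26⊕b27⊕b28⊕b29⊕b30⊕b31 = 1⊕0⊕0⊕1⊕1⊕0⊕0⊕1⊕0⊕0⊕1⊕0⊕1⊕1⊕0⊕0 = 1
s16: b16⊕b17⊕b18⊕b19⊕b20⊕b21⊕b22⊕b23⊕b24⊕b25⊕b26⊕b27⊕b28⊕b29⊕b30⊕b31 = 0⊕0⊕1⊕1⊕1⊕0⊕1⊕1⊕0⊕0⊕1⊕0⊕1⊕1⊕0⊕0 = 0
Syndrome (s16...s1) = 01100 → position 12.
Flip bit 12: corrected codeword = 0110101100100010011101100101100
Data bits at positions 3,5,6,7,9,10,11,12,13,14,15,17,18,19,20,21,22,23,24,25,26,27,28,29,30,31: 11010010001011101100101100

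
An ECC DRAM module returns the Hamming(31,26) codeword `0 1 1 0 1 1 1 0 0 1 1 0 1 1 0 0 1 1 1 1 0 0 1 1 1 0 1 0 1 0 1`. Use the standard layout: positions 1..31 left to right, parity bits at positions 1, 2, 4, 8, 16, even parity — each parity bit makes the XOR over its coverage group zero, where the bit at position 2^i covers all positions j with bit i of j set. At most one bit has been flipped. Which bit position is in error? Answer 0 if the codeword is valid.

s1: b1⊕b3⊕b5⊕b7⊕b9⊕b11⊕b13⊕b15⊕b17⊕b19⊕b21⊕b23⊕b25⊕b27⊕b29⊕b31 = 0⊕1⊕1⊕1⊕0⊕1⊕1⊕0⊕1⊕1⊕0⊕1⊕1⊕1⊕1⊕1 = 0
s2: b2⊕b3⊕b6⊕b7⊕b10⊕b11⊕b14⊕b15⊕b18⊕b19⊕b22⊕b23⊕b26⊕b27⊕b30⊕b31 = 1⊕1⊕1⊕1⊕1⊕1⊕1⊕0⊕1⊕1⊕0⊕1⊕0⊕1⊕0⊕1 = 0
s4: b4⊕b5⊕b6⊕b7⊕b12⊕b13⊕b14⊕b15⊕b20⊕b21⊕b22⊕b23⊕b28⊕b29⊕b30⊕b31 = 0⊕1⊕1⊕1⊕0⊕1⊕1⊕0⊕1⊕0⊕0⊕1⊕0⊕1⊕0⊕1 = 1
s8: b8⊕b9⊕b10⊕b11⊕b12⊕b13⊕b14⊕b15⊕b24⊕b25⊕b26⊕b27⊕b28⊕b29⊕b30⊕b31 = 0⊕0⊕1⊕1⊕0⊕1⊕1⊕0⊕1⊕1⊕0⊕1⊕0⊕1⊕0⊕1 = 1
s16: b16⊕b17⊕b18⊕b19⊕b20⊕b21⊕b22⊕b23⊕b24⊕b25⊕b26⊕b27⊕b28⊕b29⊕b30⊕b31 = 0⊕1⊕1⊕1⊕1⊕0⊕0⊕1⊕1⊕1⊕0⊕1⊕0⊕1⊕0⊕1 = 0
Syndrome (s16...s1) = 01100 → position 12.

12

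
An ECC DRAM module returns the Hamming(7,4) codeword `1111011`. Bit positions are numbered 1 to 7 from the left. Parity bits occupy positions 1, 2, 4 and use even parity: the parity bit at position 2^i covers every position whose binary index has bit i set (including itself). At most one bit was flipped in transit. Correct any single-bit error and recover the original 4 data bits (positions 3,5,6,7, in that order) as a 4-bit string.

1111

s1: b1⊕b3⊕b5⊕b7 = 1⊕1⊕0⊕1 = 1
s2: b2⊕b3⊕b6⊕b7 = 1⊕1⊕1⊕1 = 0
s4: b4⊕b5⊕b6⊕b7 = 1⊕0⊕1⊕1 = 1
Syndrome (s4...s1) = 101 → position 5.
Flip bit 5: corrected codeword = 1111111
Data bits at positions 3,5,6,7: 1111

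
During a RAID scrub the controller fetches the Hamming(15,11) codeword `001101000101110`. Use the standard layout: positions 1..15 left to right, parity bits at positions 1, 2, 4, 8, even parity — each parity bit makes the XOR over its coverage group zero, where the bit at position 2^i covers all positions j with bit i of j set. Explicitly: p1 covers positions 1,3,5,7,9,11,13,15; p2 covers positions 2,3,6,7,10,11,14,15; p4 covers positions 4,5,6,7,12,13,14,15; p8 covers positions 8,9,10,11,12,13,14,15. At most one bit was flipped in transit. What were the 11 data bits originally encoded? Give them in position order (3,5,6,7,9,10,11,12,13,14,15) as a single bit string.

s1: b1⊕b3⊕b5⊕b7⊕b9⊕b11⊕b13⊕b15 = 0⊕1⊕0⊕0⊕0⊕0⊕1⊕0 = 0
s2: b2⊕b3⊕b6⊕b7⊕b10⊕b11⊕b14⊕b15 = 0⊕1⊕1⊕0⊕1⊕0⊕1⊕0 = 0
s4: b4⊕b5⊕b6⊕b7⊕b12⊕b13⊕b14⊕b15 = 1⊕0⊕1⊕0⊕1⊕1⊕1⊕0 = 1
s8: b8⊕b9⊕b10⊕b11⊕b12⊕b13⊕b14⊕b15 = 0⊕0⊕1⊕0⊕1⊕1⊕1⊕0 = 0
Syndrome (s8...s1) = 0100 → position 4.
Flip bit 4: corrected codeword = 001001000101110
Data bits at positions 3,5,6,7,9,10,11,12,13,14,15: 10100101110

10100101110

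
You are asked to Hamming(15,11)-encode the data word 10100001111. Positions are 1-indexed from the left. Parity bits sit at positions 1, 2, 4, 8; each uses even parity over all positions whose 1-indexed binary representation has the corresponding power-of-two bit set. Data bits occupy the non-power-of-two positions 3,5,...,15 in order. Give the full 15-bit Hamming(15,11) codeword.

Place data bits at non-power-of-two positions: b3=1, b5=0, b6=1, b7=0, b9=0, b10=0, b11=0, b12=1, b13=1, b14=1, b15=1.
p1 = XOR of data positions {3,5,7,9,11,13,15} = 1⊕0⊕0⊕0⊕0⊕1⊕1 = 1
p2 = XOR of data positions {3,6,7,10,11,14,15} = 1⊕1⊕0⊕0⊕0⊕1⊕1 = 0
p4 = XOR of data positions {5,6,7,12,13,14,15} = 0⊕1⊕0⊕1⊕1⊕1⊕1 = 1
p8 = XOR of data positions {9,10,11,12,13,14,15} = 0⊕0⊕0⊕1⊕1⊕1⊕1 = 0
Codeword b1..b15 = 101101000001111

101101000001111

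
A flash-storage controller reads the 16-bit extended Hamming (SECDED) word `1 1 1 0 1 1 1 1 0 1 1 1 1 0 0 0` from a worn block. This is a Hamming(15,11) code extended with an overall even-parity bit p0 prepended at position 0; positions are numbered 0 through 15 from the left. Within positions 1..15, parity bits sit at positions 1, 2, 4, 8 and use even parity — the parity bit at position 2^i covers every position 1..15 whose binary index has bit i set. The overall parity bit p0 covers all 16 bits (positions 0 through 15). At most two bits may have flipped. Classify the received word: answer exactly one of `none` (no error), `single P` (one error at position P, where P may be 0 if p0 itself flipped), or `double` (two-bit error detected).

single 7

s1: b1⊕b3⊕b5⊕b7⊕b9⊕b11⊕b13⊕b15 = 1⊕0⊕1⊕1⊕1⊕1⊕0⊕0 = 1
s2: b2⊕b3⊕b6⊕b7⊕b10⊕b11⊕b14⊕b15 = 1⊕0⊕1⊕1⊕1⊕1⊕0⊕0 = 1
s4: b4⊕b5⊕b6⊕b7⊕b12⊕b13⊕b14⊕b15 = 1⊕1⊕1⊕1⊕1⊕0⊕0⊕0 = 1
s8: b8⊕b9⊕b10⊕b11⊕b12⊕b13⊕b14⊕b15 = 0⊕1⊕1⊕1⊕1⊕0⊕0⊕0 = 0
Syndrome (s8...s1) = 0111 → position 7.
Overall parity (XOR of all 16 bits, including p0): 1⊕1⊕1⊕0⊕1⊕1⊕1⊕1⊕0⊕1⊕1⊕1⊕1⊕0⊕0⊕0 = 1
Overall=1, syndrome position=7 → single-bit error at position 7.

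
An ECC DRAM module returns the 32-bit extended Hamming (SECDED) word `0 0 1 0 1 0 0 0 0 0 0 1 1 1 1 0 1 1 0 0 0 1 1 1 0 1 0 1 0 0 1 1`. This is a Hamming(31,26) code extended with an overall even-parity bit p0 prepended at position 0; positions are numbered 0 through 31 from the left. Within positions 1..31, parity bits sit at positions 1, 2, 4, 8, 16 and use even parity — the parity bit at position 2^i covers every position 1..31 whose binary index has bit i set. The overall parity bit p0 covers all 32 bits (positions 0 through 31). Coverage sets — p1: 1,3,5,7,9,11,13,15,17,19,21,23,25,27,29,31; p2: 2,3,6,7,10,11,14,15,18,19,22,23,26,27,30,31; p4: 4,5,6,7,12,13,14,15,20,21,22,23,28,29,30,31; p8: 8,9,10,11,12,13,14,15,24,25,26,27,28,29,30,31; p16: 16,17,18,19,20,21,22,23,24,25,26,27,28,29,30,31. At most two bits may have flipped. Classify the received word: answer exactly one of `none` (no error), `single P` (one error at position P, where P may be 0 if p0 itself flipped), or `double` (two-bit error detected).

s1: b1⊕b3⊕b5⊕b7⊕b9⊕b11⊕b13⊕b15⊕b17⊕b19⊕b21⊕b23⊕b25⊕b27⊕b29⊕b31 = 0⊕0⊕0⊕0⊕0⊕1⊕1⊕0⊕1⊕0⊕1⊕1⊕1⊕1⊕0⊕1 = 0
s2: b2⊕b3⊕b6⊕b7⊕b10⊕b11⊕b14⊕b15⊕b18⊕b19⊕b22⊕b23⊕b26⊕b27⊕b30⊕b31 = 1⊕0⊕0⊕0⊕0⊕1⊕1⊕0⊕0⊕0⊕1⊕1⊕0⊕1⊕1⊕1 = 0
s4: b4⊕b5⊕b6⊕b7⊕b12⊕b13⊕b14⊕b15⊕b20⊕b21⊕b22⊕b23⊕b28⊕b29⊕b30⊕b31 = 1⊕0⊕0⊕0⊕1⊕1⊕1⊕0⊕0⊕1⊕1⊕1⊕0⊕0⊕1⊕1 = 1
s8: b8⊕b9⊕b10⊕b11⊕b12⊕b13⊕b14⊕b15⊕b24⊕b25⊕b26⊕b27⊕b28⊕b29⊕b30⊕b31 = 0⊕0⊕0⊕1⊕1⊕1⊕1⊕0⊕0⊕1⊕0⊕1⊕0⊕0⊕1⊕1 = 0
s16: b16⊕b17⊕b18⊕b19⊕b20⊕b21⊕b22⊕b23⊕b24⊕b25⊕b26⊕b27⊕b28⊕b29⊕b30⊕b31 = 1⊕1⊕0⊕0⊕0⊕1⊕1⊕1⊕0⊕1⊕0⊕1⊕0⊕0⊕1⊕1 = 1
Syndrome (s16...s1) = 10100 → position 20.
Overall parity (XOR of all 32 bits, including p0): 0⊕0⊕1⊕0⊕1⊕0⊕0⊕0⊕0⊕0⊕0⊕1⊕1⊕1⊕1⊕0⊕1⊕1⊕0⊕0⊕0⊕1⊕1⊕1⊕0⊕1⊕0⊕1⊕0⊕0⊕1⊕1 = 1
Overall=1, syndrome position=20 → single-bit error at position 20.

single 20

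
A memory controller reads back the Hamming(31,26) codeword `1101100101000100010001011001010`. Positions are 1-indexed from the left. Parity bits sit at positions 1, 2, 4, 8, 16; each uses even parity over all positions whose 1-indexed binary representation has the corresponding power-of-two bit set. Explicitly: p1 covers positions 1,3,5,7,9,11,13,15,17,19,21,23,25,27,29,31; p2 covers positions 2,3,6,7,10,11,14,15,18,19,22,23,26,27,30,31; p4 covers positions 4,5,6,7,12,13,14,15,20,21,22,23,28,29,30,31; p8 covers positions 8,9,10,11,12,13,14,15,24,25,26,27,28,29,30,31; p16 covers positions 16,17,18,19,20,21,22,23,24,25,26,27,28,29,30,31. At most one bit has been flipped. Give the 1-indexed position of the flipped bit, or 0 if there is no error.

s1: b1⊕b3⊕b5⊕b7⊕b9⊕b11⊕b13⊕b15⊕b17⊕b19⊕b21⊕b23⊕b25⊕b27⊕b29⊕b31 = 1⊕0⊕1⊕0⊕0⊕0⊕0⊕0⊕0⊕0⊕0⊕0⊕1⊕0⊕0⊕0 = 1
s2: b2⊕b3⊕b6⊕b7⊕b10⊕b11⊕b14⊕b15⊕b18⊕b19⊕b22⊕b23⊕b26⊕b27⊕b30⊕b31 = 1⊕0⊕0⊕0⊕1⊕0⊕1⊕0⊕1⊕0⊕1⊕0⊕0⊕0⊕1⊕0 = 0
s4: b4⊕b5⊕b6⊕b7⊕b12⊕b13⊕b14⊕b15⊕b20⊕b21⊕b22⊕b23⊕b28⊕b29⊕b30⊕b31 = 1⊕1⊕0⊕0⊕0⊕0⊕1⊕0⊕0⊕0⊕1⊕0⊕1⊕0⊕1⊕0 = 0
s8: b8⊕b9⊕b10⊕b11⊕b12⊕b13⊕b14⊕b15⊕b24⊕b25⊕b26⊕b27⊕b28⊕b29⊕b30⊕b31 = 1⊕0⊕1⊕0⊕0⊕0⊕1⊕0⊕1⊕1⊕0⊕0⊕1⊕0⊕1⊕0 = 1
s16: b16⊕b17⊕b18⊕b19⊕b20⊕b21⊕b22⊕b23⊕b24⊕b25⊕b26⊕b27⊕b28⊕b29⊕b30⊕b31 = 0⊕0⊕1⊕0⊕0⊕0⊕1⊕0⊕1⊕1⊕0⊕0⊕1⊕0⊕1⊕0 = 0
Syndrome (s16...s1) = 01001 → position 9.

9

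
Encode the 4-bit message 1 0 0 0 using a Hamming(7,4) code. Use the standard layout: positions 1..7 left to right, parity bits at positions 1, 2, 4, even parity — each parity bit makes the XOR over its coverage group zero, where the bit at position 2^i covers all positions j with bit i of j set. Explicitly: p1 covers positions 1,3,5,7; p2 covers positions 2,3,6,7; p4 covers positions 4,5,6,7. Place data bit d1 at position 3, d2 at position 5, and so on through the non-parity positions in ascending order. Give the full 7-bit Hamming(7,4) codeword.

1110000

Place data bits at non-power-of-two positions: b3=1, b5=0, b6=0, b7=0.
p1 = XOR of data positions {3,5,7} = 1⊕0⊕0 = 1
p2 = XOR of data positions {3,6,7} = 1⊕0⊕0 = 1
p4 = XOR of data positions {5,6,7} = 0⊕0⊕0 = 0
Codeword b1..b7 = 1110000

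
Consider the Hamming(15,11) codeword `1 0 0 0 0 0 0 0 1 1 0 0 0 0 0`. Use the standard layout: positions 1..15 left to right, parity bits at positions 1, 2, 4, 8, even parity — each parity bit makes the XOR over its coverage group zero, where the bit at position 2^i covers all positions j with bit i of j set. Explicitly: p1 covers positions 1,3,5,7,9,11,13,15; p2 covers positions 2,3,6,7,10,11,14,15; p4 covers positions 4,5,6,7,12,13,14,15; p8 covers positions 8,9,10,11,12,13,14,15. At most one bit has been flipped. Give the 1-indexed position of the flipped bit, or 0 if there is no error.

2

s1: b1⊕b3⊕b5⊕b7⊕b9⊕b11⊕b13⊕b15 = 1⊕0⊕0⊕0⊕1⊕0⊕0⊕0 = 0
s2: b2⊕b3⊕b6⊕b7⊕b10⊕b11⊕b14⊕b15 = 0⊕0⊕0⊕0⊕1⊕0⊕0⊕0 = 1
s4: b4⊕b5⊕b6⊕b7⊕b12⊕b13⊕b14⊕b15 = 0⊕0⊕0⊕0⊕0⊕0⊕0⊕0 = 0
s8: b8⊕b9⊕b10⊕b11⊕b12⊕b13⊕b14⊕b15 = 0⊕1⊕1⊕0⊕0⊕0⊕0⊕0 = 0
Syndrome (s8...s1) = 0010 → position 2.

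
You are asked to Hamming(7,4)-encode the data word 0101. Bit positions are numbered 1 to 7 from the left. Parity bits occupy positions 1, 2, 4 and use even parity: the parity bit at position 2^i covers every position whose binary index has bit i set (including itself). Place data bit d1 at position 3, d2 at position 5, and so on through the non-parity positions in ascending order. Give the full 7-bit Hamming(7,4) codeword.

0100101

Place data bits at non-power-of-two positions: b3=0, b5=1, b6=0, b7=1.
p1 = XOR of data positions {3,5,7} = 0⊕1⊕1 = 0
p2 = XOR of data positions {3,6,7} = 0⊕0⊕1 = 1
p4 = XOR of data positions {5,6,7} = 1⊕0⊕1 = 0
Codeword b1..b7 = 0100101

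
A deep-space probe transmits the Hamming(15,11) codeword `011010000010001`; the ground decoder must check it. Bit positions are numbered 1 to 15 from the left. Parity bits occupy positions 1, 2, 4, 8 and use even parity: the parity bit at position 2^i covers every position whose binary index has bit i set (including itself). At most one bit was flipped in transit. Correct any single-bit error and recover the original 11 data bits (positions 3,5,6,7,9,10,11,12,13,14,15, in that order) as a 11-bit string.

11000010001

s1: b1⊕b3⊕b5⊕b7⊕b9⊕b11⊕b13⊕b15 = 0⊕1⊕1⊕0⊕0⊕1⊕0⊕1 = 0
s2: b2⊕b3⊕b6⊕b7⊕b10⊕b11⊕b14⊕b15 = 1⊕1⊕0⊕0⊕0⊕1⊕0⊕1 = 0
s4: b4⊕b5⊕b6⊕b7⊕b12⊕b13⊕b14⊕b15 = 0⊕1⊕0⊕0⊕0⊕0⊕0⊕1 = 0
s8: b8⊕b9⊕b10⊕b11⊕b12⊕b13⊕b14⊕b15 = 0⊕0⊕0⊕1⊕0⊕0⊕0⊕1 = 0
Syndrome (s8...s1) = 0000 → position 0 (no error).
No correction needed.
Data bits at positions 3,5,6,7,9,10,11,12,13,14,15: 11000010001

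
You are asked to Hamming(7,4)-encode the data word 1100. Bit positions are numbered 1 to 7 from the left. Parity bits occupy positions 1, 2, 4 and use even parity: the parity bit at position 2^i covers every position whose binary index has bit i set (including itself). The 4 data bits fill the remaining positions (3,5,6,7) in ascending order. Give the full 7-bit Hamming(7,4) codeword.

0111100

Place data bits at non-power-of-two positions: b3=1, b5=1, b6=0, b7=0.
p1 = XOR of data positions {3,5,7} = 1⊕1⊕0 = 0
p2 = XOR of data positions {3,6,7} = 1⊕0⊕0 = 1
p4 = XOR of data positions {5,6,7} = 1⊕0⊕0 = 1
Codeword b1..b7 = 0111100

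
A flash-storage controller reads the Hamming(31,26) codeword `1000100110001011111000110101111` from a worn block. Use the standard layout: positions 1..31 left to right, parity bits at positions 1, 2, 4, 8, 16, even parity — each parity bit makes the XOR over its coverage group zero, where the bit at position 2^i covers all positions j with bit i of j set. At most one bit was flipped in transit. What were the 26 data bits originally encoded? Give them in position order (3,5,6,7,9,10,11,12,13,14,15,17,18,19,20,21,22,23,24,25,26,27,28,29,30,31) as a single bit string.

01001000101101000110101111

s1: b1⊕b3⊕b5⊕b7⊕b9⊕b11⊕b13⊕b15⊕b17⊕b19⊕b21⊕b23⊕b25⊕b27⊕b29⊕b31 = 1⊕0⊕1⊕0⊕1⊕0⊕1⊕1⊕1⊕1⊕0⊕1⊕0⊕0⊕1⊕1 = 0
s2: b2⊕b3⊕b6⊕b7⊕b10⊕b11⊕b14⊕b15⊕b18⊕b19⊕b22⊕b23⊕b26⊕b27⊕b30⊕b31 = 0⊕0⊕0⊕0⊕0⊕0⊕0⊕1⊕1⊕1⊕0⊕1⊕1⊕0⊕1⊕1 = 1
s4: b4⊕b5⊕b6⊕b7⊕b12⊕b13⊕b14⊕b15⊕b20⊕b21⊕b22⊕b23⊕b28⊕b29⊕b30⊕b31 = 0⊕1⊕0⊕0⊕0⊕1⊕0⊕1⊕0⊕0⊕0⊕1⊕1⊕1⊕1⊕1 = 0
s8: b8⊕b9⊕b10⊕b11⊕b12⊕b13⊕b14⊕b15⊕b24⊕b25⊕b26⊕b27⊕b28⊕b29⊕b30⊕b31 = 1⊕1⊕0⊕0⊕0⊕1⊕0⊕1⊕1⊕0⊕1⊕0⊕1⊕1⊕1⊕1 = 0
s16: b16⊕b17⊕b18⊕b19⊕b20⊕b21⊕b22⊕b23⊕b24⊕b25⊕b26⊕b27⊕b28⊕b29⊕b30⊕b31 = 1⊕1⊕1⊕1⊕0⊕0⊕0⊕1⊕1⊕0⊕1⊕0⊕1⊕1⊕1⊕1 = 1
Syndrome (s16...s1) = 10010 → position 18.
Flip bit 18: corrected codeword = 1000100110001011101000110101111
Data bits at positions 3,5,6,7,9,10,11,12,13,14,15,17,18,19,20,21,22,23,24,25,26,27,28,29,30,31: 01001000101101000110101111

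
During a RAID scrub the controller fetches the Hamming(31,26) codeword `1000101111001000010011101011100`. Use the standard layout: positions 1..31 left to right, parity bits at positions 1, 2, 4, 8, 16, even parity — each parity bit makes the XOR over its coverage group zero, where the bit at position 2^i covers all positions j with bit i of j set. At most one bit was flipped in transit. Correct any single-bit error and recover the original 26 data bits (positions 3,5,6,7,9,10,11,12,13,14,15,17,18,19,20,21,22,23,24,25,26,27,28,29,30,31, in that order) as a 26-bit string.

s1: b1⊕b3⊕b5⊕b7⊕b9⊕b11⊕b13⊕b15⊕b17⊕b19⊕b21⊕b23⊕b25⊕b27⊕b29⊕b31 = 1⊕0⊕1⊕1⊕1⊕0⊕1⊕0⊕0⊕0⊕1⊕1⊕1⊕1⊕1⊕0 = 0
s2: b2⊕b3⊕b6⊕b7⊕b10⊕b11⊕b14⊕b15⊕b18⊕b19⊕b22⊕b23⊕b26⊕b27⊕b30⊕b31 = 0⊕0⊕0⊕1⊕1⊕0⊕0⊕0⊕1⊕0⊕1⊕1⊕0⊕1⊕0⊕0 = 0
s4: b4⊕b5⊕b6⊕b7⊕b12⊕b13⊕b14⊕b15⊕b20⊕b21⊕b22⊕b23⊕b28⊕b29⊕b30⊕b31 = 0⊕1⊕0⊕1⊕0⊕1⊕0⊕0⊕0⊕1⊕1⊕1⊕1⊕1⊕0⊕0 = 0
s8: b8⊕b9⊕b10⊕b11⊕b12⊕b13⊕b14⊕b15⊕b24⊕b25⊕b26⊕b27⊕b28⊕b29⊕b30⊕b31 = 1⊕1⊕1⊕0⊕0⊕1⊕0⊕0⊕0⊕1⊕0⊕1⊕1⊕1⊕0⊕0 = 0
s16: b16⊕b17⊕b18⊕b19⊕b20⊕b21⊕b22⊕b23⊕b24⊕b25⊕b26⊕b27⊕b28⊕b29⊕b30⊕b31 = 0⊕0⊕1⊕0⊕0⊕1⊕1⊕1⊕0⊕1⊕0⊕1⊕1⊕1⊕0⊕0 = 0
Syndrome (s16...s1) = 00000 → position 0 (no error).
No correction needed.
Data bits at positions 3,5,6,7,9,10,11,12,13,14,15,17,18,19,20,21,22,23,24,25,26,27,28,29,30,31: 01011100100010011101011100

01011100100010011101011100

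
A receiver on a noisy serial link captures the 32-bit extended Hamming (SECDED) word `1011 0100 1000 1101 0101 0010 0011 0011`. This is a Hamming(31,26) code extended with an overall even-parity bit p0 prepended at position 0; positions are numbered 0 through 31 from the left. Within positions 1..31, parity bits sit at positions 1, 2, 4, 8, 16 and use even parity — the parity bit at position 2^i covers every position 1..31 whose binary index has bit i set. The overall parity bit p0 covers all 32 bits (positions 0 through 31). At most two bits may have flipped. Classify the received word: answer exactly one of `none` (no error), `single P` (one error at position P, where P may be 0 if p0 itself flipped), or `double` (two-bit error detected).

s1: b1⊕b3⊕b5⊕b7⊕b9⊕b11⊕b13⊕b15⊕b17⊕b19⊕b21⊕b23⊕b25⊕b27⊕b29⊕b31 = 0⊕1⊕1⊕0⊕0⊕0⊕1⊕1⊕1⊕1⊕0⊕0⊕0⊕1⊕0⊕1 = 0
s2: b2⊕b3⊕b6⊕b7⊕b10⊕b11⊕b14⊕b15⊕b18⊕b19⊕b22⊕b23⊕b26⊕b27⊕b30⊕b31 = 1⊕1⊕0⊕0⊕0⊕0⊕0⊕1⊕0⊕1⊕1⊕0⊕1⊕1⊕1⊕1 = 1
s4: b4⊕b5⊕b6⊕b7⊕b12⊕b13⊕b14⊕b15⊕b20⊕b21⊕b22⊕b23⊕b28⊕b29⊕b30⊕b31 = 0⊕1⊕0⊕0⊕1⊕1⊕0⊕1⊕0⊕0⊕1⊕0⊕0⊕0⊕1⊕1 = 1
s8: b8⊕b9⊕b10⊕b11⊕b12⊕b13⊕b14⊕b15⊕b24⊕b25⊕b26⊕b27⊕b28⊕b29⊕b30⊕b31 = 1⊕0⊕0⊕0⊕1⊕1⊕0⊕1⊕0⊕0⊕1⊕1⊕0⊕0⊕1⊕1 = 0
s16: b16⊕b17⊕b18⊕b19⊕b20⊕b21⊕b22⊕b23⊕b24⊕b25⊕b26⊕b27⊕b28⊕b29⊕b30⊕b31 = 0⊕1⊕0⊕1⊕0⊕0⊕1⊕0⊕0⊕0⊕1⊕1⊕0⊕0⊕1⊕1 = 1
Syndrome (s16...s1) = 10110 → position 22.
Overall parity (XOR of all 32 bits, including p0): 1⊕0⊕1⊕1⊕0⊕1⊕0⊕0⊕1⊕0⊕0⊕0⊕1⊕1⊕0⊕1⊕0⊕1⊕0⊕1⊕0⊕0⊕1⊕0⊕0⊕0⊕1⊕1⊕0⊕0⊕1⊕1 = 1
Overall=1, syndrome position=22 → single-bit error at position 22.

single 22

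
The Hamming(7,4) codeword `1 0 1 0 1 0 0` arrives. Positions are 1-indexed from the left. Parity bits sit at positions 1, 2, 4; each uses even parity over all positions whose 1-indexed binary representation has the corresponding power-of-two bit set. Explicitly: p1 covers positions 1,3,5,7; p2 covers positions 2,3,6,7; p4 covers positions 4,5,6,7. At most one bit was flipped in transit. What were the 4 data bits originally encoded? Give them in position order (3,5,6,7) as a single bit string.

s1: b1⊕b3⊕b5⊕b7 = 1⊕1⊕1⊕0 = 1
s2: b2⊕b3⊕b6⊕b7 = 0⊕1⊕0⊕0 = 1
s4: b4⊕b5⊕b6⊕b7 = 0⊕1⊕0⊕0 = 1
Syndrome (s4...s1) = 111 → position 7.
Flip bit 7: corrected codeword = 1010101
Data bits at positions 3,5,6,7: 1101

1101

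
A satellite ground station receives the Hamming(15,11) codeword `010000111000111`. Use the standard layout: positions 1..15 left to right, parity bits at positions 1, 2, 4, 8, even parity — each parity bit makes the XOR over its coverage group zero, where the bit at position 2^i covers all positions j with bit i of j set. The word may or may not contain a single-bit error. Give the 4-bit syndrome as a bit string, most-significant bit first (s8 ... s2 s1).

1000

s1: b1⊕b3⊕b5⊕b7⊕b9⊕b11⊕b13⊕b15 = 0⊕0⊕0⊕1⊕1⊕0⊕1⊕1 = 0
s2: b2⊕b3⊕b6⊕b7⊕b10⊕b11⊕b14⊕b15 = 1⊕0⊕0⊕1⊕0⊕0⊕1⊕1 = 0
s4: b4⊕b5⊕b6⊕b7⊕b12⊕b13⊕b14⊕b15 = 0⊕0⊕0⊕1⊕0⊕1⊕1⊕1 = 0
s8: b8⊕b9⊕b10⊕b11⊕b12⊕b13⊕b14⊕b15 = 1⊕1⊕0⊕0⊕0⊕1⊕1⊕1 = 1
Syndrome (s8...s1) = 1000 → position 8.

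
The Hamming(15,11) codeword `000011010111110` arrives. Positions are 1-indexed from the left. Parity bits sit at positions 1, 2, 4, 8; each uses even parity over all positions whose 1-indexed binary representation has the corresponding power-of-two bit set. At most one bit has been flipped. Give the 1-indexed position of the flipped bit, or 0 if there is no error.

5

s1: b1⊕b3⊕b5⊕b7⊕b9⊕b11⊕b13⊕b15 = 0⊕0⊕1⊕0⊕0⊕1⊕1⊕0 = 1
s2: b2⊕b3⊕b6⊕b7⊕b10⊕b11⊕b14⊕b15 = 0⊕0⊕1⊕0⊕1⊕1⊕1⊕0 = 0
s4: b4⊕b5⊕b6⊕b7⊕b12⊕b13⊕b14⊕b15 = 0⊕1⊕1⊕0⊕1⊕1⊕1⊕0 = 1
s8: b8⊕b9⊕b10⊕b11⊕b12⊕b13⊕b14⊕b15 = 1⊕0⊕1⊕1⊕1⊕1⊕1⊕0 = 0
Syndrome (s8...s1) = 0101 → position 5.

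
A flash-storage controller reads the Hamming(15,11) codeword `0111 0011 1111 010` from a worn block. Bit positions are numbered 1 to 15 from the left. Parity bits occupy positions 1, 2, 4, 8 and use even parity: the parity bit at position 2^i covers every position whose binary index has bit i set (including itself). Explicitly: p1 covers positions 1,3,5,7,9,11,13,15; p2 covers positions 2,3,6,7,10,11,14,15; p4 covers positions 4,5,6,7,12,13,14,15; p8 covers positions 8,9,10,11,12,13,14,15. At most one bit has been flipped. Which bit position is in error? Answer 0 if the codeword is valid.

0

s1: b1⊕b3⊕b5⊕b7⊕b9⊕b11⊕b13⊕b15 = 0⊕1⊕0⊕1⊕1⊕1⊕0⊕0 = 0
s2: b2⊕b3⊕b6⊕b7⊕b10⊕b11⊕b14⊕b15 = 1⊕1⊕0⊕1⊕1⊕1⊕1⊕0 = 0
s4: b4⊕b5⊕b6⊕b7⊕b12⊕b13⊕b14⊕b15 = 1⊕0⊕0⊕1⊕1⊕0⊕1⊕0 = 0
s8: b8⊕b9⊕b10⊕b11⊕b12⊕b13⊕b14⊕b15 = 1⊕1⊕1⊕1⊕1⊕0⊕1⊕0 = 0
Syndrome (s8...s1) = 0000 → position 0 (no error).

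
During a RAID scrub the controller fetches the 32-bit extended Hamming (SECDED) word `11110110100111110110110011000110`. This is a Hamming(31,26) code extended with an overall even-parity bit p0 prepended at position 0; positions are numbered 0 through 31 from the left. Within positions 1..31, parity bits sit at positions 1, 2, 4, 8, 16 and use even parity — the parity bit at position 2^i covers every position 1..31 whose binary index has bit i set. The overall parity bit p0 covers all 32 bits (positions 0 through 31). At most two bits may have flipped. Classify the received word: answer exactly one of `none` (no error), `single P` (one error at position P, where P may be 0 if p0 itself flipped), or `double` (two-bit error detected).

s1: b1⊕b3⊕b5⊕b7⊕b9⊕b11⊕b13⊕b15⊕b17⊕b19⊕b21⊕b23⊕b25⊕b27⊕b29⊕b31 = 1⊕1⊕1⊕0⊕0⊕1⊕1⊕1⊕1⊕0⊕1⊕0⊕1⊕0⊕1⊕0 = 0
s2: b2⊕b3⊕b6⊕b7⊕b10⊕b11⊕b14⊕b15⊕b18⊕b19⊕b22⊕b23⊕b26⊕b27⊕b30⊕b31 = 1⊕1⊕1⊕0⊕0⊕1⊕1⊕1⊕1⊕0⊕0⊕0⊕0⊕0⊕1⊕0 = 0
s4: b4⊕b5⊕b6⊕b7⊕b12⊕b13⊕b14⊕b15⊕b20⊕b21⊕b22⊕b23⊕b28⊕b29⊕b30⊕b31 = 0⊕1⊕1⊕0⊕1⊕1⊕1⊕1⊕1⊕1⊕0⊕0⊕0⊕1⊕1⊕0 = 0
s8: b8⊕b9⊕b10⊕b11⊕b12⊕b13⊕b14⊕b15⊕b24⊕b25⊕b26⊕b27⊕b28⊕b29⊕b30⊕b31 = 1⊕0⊕0⊕1⊕1⊕1⊕1⊕1⊕1⊕1⊕0⊕0⊕0⊕1⊕1⊕0 = 0
s16: b16⊕b17⊕b18⊕b19⊕b20⊕b21⊕b22⊕b23⊕b24⊕b25⊕b26⊕b27⊕b28⊕b29⊕b30⊕b31 = 0⊕1⊕1⊕0⊕1⊕1⊕0⊕0⊕1⊕1⊕0⊕0⊕0⊕1⊕1⊕0 = 0
Syndrome (s16...s1) = 00000 → position 0 (no error).
Overall parity (XOR of all 32 bits, including p0): 1⊕1⊕1⊕1⊕0⊕1⊕1⊕0⊕1⊕0⊕0⊕1⊕1⊕1⊕1⊕1⊕0⊕1⊕1⊕0⊕1⊕1⊕0⊕0⊕1⊕1⊕0⊕0⊕0⊕1⊕1⊕0 = 0
Overall=0, syndrome position=0 → no error.

none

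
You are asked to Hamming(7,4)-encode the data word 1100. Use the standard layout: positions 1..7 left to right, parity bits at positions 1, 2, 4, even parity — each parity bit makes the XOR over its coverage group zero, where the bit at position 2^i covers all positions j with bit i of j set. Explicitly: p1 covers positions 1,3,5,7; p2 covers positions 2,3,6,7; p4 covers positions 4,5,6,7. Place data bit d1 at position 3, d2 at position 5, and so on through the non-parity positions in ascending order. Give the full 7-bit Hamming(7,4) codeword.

0111100

Place data bits at non-power-of-two positions: b3=1, b5=1, b6=0, b7=0.
p1 = XOR of data positions {3,5,7} = 1⊕1⊕0 = 0
p2 = XOR of data positions {3,6,7} = 1⊕0⊕0 = 1
p4 = XOR of data positions {5,6,7} = 1⊕0⊕0 = 1
Codeword b1..b7 = 0111100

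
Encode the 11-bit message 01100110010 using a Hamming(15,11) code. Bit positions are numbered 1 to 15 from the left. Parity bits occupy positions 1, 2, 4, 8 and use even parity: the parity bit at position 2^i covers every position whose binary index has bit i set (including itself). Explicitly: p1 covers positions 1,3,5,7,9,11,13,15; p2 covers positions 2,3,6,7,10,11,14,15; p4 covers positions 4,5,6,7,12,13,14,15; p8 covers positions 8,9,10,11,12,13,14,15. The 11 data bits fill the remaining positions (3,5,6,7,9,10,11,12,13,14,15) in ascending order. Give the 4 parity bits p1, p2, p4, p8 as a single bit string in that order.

Place data bits at non-power-of-two positions: b3=0, b5=1, b6=1, b7=0, b9=0, b10=1, b11=1, b12=0, b13=0, b14=1, b15=0.
p1 = XOR of data positions {3,5,7,9,11,13,15} = 0⊕1⊕0⊕0⊕1⊕0⊕0 = 0
p2 = XOR of data positions {3,6,7,10,11,14,15} = 0⊕1⊕0⊕1⊕1⊕1⊕0 = 0
p4 = XOR of data positions {5,6,7,12,13,14,15} = 1⊕1⊕0⊕0⊕0⊕1⊕0 = 1
p8 = XOR of data positions {9,10,11,12,13,14,15} = 0⊕1⊕1⊕0⊕0⊕1⊕0 = 1
Parity bits p1,p2,p4,p8 = 0011

0011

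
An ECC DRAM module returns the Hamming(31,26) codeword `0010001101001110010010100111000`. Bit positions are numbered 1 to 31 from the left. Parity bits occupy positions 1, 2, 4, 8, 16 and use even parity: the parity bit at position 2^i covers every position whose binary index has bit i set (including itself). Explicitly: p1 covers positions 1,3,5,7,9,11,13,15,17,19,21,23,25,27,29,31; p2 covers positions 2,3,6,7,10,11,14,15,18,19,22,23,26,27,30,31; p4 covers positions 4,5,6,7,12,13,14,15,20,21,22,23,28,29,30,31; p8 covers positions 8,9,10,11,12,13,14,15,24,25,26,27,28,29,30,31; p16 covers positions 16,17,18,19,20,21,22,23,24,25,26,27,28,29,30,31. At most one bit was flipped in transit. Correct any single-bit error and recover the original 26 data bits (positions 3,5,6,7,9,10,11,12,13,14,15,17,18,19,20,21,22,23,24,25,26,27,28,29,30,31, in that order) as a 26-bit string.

s1: b1⊕b3⊕b5⊕b7⊕b9⊕b11⊕b13⊕b15⊕b17⊕b19⊕b21⊕b23⊕b25⊕b27⊕b29⊕b31 = 0⊕1⊕0⊕1⊕0⊕0⊕1⊕1⊕0⊕0⊕1⊕1⊕0⊕1⊕0⊕0 = 1
s2: b2⊕b3⊕b6⊕b7⊕b10⊕b11⊕b14⊕b15⊕b18⊕b19⊕b22⊕b23⊕b26⊕b27⊕b30⊕b31 = 0⊕1⊕0⊕1⊕1⊕0⊕1⊕1⊕1⊕0⊕0⊕1⊕1⊕1⊕0⊕0 = 1
s4: b4⊕b5⊕b6⊕b7⊕b12⊕b13⊕b14⊕b15⊕b20⊕b21⊕b22⊕b23⊕b28⊕b29⊕b30⊕b31 = 0⊕0⊕0⊕1⊕0⊕1⊕1⊕1⊕0⊕1⊕0⊕1⊕1⊕0⊕0⊕0 = 1
s8: b8⊕b9⊕b10⊕b11⊕b12⊕b13⊕b14⊕b15⊕b24⊕b25⊕b26⊕b27⊕b28⊕b29⊕b30⊕b31 = 1⊕0⊕1⊕0⊕0⊕1⊕1⊕1⊕0⊕0⊕1⊕1⊕1⊕0⊕0⊕0 = 0
s16: b16⊕b17⊕b18⊕b19⊕b20⊕b21⊕b22⊕b23⊕b24⊕b25⊕b26⊕b27⊕b28⊕b29⊕b30⊕b31 = 0⊕0⊕1⊕0⊕0⊕1⊕0⊕1⊕0⊕0⊕1⊕1⊕1⊕0⊕0⊕0 = 0
Syndrome (s16...s1) = 00111 → position 7.
Flip bit 7: corrected codeword = 0010000101001110010010100111000
Data bits at positions 3,5,6,7,9,10,11,12,13,14,15,17,18,19,20,21,22,23,24,25,26,27,28,29,30,31: 10000100111010010100111000

10000100111010010100111000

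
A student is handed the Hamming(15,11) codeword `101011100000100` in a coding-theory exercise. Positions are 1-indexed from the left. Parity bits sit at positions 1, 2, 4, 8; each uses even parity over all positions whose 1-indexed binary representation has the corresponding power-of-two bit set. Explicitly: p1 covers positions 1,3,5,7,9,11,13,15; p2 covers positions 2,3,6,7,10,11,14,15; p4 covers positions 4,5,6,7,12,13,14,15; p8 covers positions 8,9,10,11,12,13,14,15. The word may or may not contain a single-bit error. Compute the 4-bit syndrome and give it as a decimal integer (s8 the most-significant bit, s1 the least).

11

s1: b1⊕b3⊕b5⊕b7⊕b9⊕b11⊕b13⊕b15 = 1⊕1⊕1⊕1⊕0⊕0⊕1⊕0 = 1
s2: b2⊕b3⊕b6⊕b7⊕b10⊕b11⊕b14⊕b15 = 0⊕1⊕1⊕1⊕0⊕0⊕0⊕0 = 1
s4: b4⊕b5⊕b6⊕b7⊕b12⊕b13⊕b14⊕b15 = 0⊕1⊕1⊕1⊕0⊕1⊕0⊕0 = 0
s8: b8⊕b9⊕b10⊕b11⊕b12⊕b13⊕b14⊕b15 = 0⊕0⊕0⊕0⊕0⊕1⊕0⊕0 = 1
Syndrome (s8...s1) = 1011 → position 11.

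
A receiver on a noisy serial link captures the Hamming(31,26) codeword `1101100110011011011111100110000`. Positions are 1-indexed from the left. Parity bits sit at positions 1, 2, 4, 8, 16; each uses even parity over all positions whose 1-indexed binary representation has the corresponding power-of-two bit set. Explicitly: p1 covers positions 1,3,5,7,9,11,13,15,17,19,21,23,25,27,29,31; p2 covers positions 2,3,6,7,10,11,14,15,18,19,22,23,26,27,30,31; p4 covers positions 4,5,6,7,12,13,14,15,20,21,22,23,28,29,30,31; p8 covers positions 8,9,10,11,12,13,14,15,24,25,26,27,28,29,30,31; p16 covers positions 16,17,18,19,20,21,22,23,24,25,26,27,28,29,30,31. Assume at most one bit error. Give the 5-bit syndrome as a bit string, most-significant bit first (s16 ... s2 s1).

s1: b1⊕b3⊕b5⊕b7⊕b9⊕b11⊕b13⊕b15⊕b17⊕b19⊕b21⊕b23⊕b25⊕b27⊕b29⊕b31 = 1⊕0⊕1⊕0⊕1⊕0⊕1⊕1⊕0⊕1⊕1⊕1⊕0⊕1⊕0⊕0 = 1
s2: b2⊕b3⊕b6⊕b7⊕b10⊕b11⊕b14⊕b15⊕b18⊕b19⊕b22⊕b23⊕b26⊕b27⊕b30⊕b31 = 1⊕0⊕0⊕0⊕0⊕0⊕0⊕1⊕1⊕1⊕1⊕1⊕1⊕1⊕0⊕0 = 0
s4: b4⊕b5⊕b6⊕b7⊕b12⊕b13⊕b14⊕b15⊕b20⊕b21⊕b22⊕b23⊕b28⊕b29⊕b30⊕b31 = 1⊕1⊕0⊕0⊕1⊕1⊕0⊕1⊕1⊕1⊕1⊕1⊕0⊕0⊕0⊕0 = 1
s8: b8⊕b9⊕b10⊕b11⊕b12⊕b13⊕b14⊕b15⊕b24⊕b25⊕b26⊕b27⊕b28⊕b29⊕b30⊕b31 = 1⊕1⊕0⊕0⊕1⊕1⊕0⊕1⊕0⊕0⊕1⊕1⊕0⊕0⊕0⊕0 = 1
s16: b16⊕b17⊕b18⊕b19⊕b20⊕b21⊕b22⊕b23⊕b24⊕b25⊕b26⊕b27⊕b28⊕b29⊕b30⊕b31 = 1⊕0⊕1⊕1⊕1⊕1⊕1⊕1⊕0⊕0⊕1⊕1⊕0⊕0⊕0⊕0 = 1
Syndrome (s16...s1) = 11101 → position 29.

11101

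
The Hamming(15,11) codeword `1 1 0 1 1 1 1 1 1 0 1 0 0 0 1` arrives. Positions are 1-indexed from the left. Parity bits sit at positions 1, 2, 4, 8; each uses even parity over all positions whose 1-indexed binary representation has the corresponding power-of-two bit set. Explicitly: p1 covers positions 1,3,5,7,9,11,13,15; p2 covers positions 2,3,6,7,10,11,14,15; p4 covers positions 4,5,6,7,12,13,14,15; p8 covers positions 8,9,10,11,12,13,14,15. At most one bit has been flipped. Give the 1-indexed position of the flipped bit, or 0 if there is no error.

6

s1: b1⊕b3⊕b5⊕b7⊕b9⊕b11⊕b13⊕b15 = 1⊕0⊕1⊕1⊕1⊕1⊕0⊕1 = 0
s2: b2⊕b3⊕b6⊕b7⊕b10⊕b11⊕b14⊕b15 = 1⊕0⊕1⊕1⊕0⊕1⊕0⊕1 = 1
s4: b4⊕b5⊕b6⊕b7⊕b12⊕b13⊕b14⊕b15 = 1⊕1⊕1⊕1⊕0⊕0⊕0⊕1 = 1
s8: b8⊕b9⊕b10⊕b11⊕b12⊕b13⊕b14⊕b15 = 1⊕1⊕0⊕1⊕0⊕0⊕0⊕1 = 0
Syndrome (s8...s1) = 0110 → position 6.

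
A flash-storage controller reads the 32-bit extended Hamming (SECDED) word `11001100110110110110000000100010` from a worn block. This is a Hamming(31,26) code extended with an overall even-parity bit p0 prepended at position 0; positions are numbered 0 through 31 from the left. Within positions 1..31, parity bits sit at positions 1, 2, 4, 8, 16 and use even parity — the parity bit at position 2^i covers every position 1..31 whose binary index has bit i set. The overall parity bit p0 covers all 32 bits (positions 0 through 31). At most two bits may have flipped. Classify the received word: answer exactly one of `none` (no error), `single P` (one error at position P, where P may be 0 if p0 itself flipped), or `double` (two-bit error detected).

none

s1: b1⊕b3⊕b5⊕b7⊕b9⊕b11⊕b13⊕b15⊕b17⊕b19⊕b21⊕b23⊕b25⊕b27⊕b29⊕b31 = 1⊕0⊕1⊕0⊕1⊕1⊕0⊕1⊕1⊕0⊕0⊕0⊕0⊕0⊕0⊕0 = 0
s2: b2⊕b3⊕b6⊕b7⊕b10⊕b11⊕b14⊕b15⊕b18⊕b19⊕b22⊕b23⊕b26⊕b27⊕b30⊕b31 = 0⊕0⊕0⊕0⊕0⊕1⊕1⊕1⊕1⊕0⊕0⊕0⊕1⊕0⊕1⊕0 = 0
s4: b4⊕b5⊕b6⊕b7⊕b12⊕b13⊕b14⊕b15⊕b20⊕b21⊕b22⊕b23⊕b28⊕b29⊕b30⊕b31 = 1⊕1⊕0⊕0⊕1⊕0⊕1⊕1⊕0⊕0⊕0⊕0⊕0⊕0⊕1⊕0 = 0
s8: b8⊕b9⊕b10⊕b11⊕b12⊕b13⊕b14⊕b15⊕b24⊕b25⊕b26⊕b27⊕b28⊕b29⊕b30⊕b31 = 1⊕1⊕0⊕1⊕1⊕0⊕1⊕1⊕0⊕0⊕1⊕0⊕0⊕0⊕1⊕0 = 0
s16: b16⊕b17⊕b18⊕b19⊕b20⊕b21⊕b22⊕b23⊕b24⊕b25⊕b26⊕b27⊕b28⊕b29⊕b30⊕b31 = 0⊕1⊕1⊕0⊕0⊕0⊕0⊕0⊕0⊕0⊕1⊕0⊕0⊕0⊕1⊕0 = 0
Syndrome (s16...s1) = 00000 → position 0 (no error).
Overall parity (XOR of all 32 bits, including p0): 1⊕1⊕0⊕0⊕1⊕1⊕0⊕0⊕1⊕1⊕0⊕1⊕1⊕0⊕1⊕1⊕0⊕1⊕1⊕0⊕0⊕0⊕0⊕0⊕0⊕0⊕1⊕0⊕0⊕0⊕1⊕0 = 0
Overall=0, syndrome position=0 → no error.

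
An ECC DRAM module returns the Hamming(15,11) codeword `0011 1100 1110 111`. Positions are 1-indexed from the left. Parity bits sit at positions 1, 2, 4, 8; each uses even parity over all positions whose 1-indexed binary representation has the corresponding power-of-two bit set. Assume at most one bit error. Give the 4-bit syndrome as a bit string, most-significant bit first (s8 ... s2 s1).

s1: b1⊕b3⊕b5⊕b7⊕b9⊕b11⊕b13⊕b15 = 0⊕1⊕1⊕0⊕1⊕1⊕1⊕1 = 0
s2: b2⊕b3⊕b6⊕b7⊕b10⊕b11⊕b14⊕b15 = 0⊕1⊕1⊕0⊕1⊕1⊕1⊕1 = 0
s4: b4⊕b5⊕b6⊕b7⊕b12⊕b13⊕b14⊕b15 = 1⊕1⊕1⊕0⊕0⊕1⊕1⊕1 = 0
s8: b8⊕b9⊕b10⊕b11⊕b12⊕b13⊕b14⊕b15 = 0⊕1⊕1⊕1⊕0⊕1⊕1⊕1 = 0
Syndrome (s8...s1) = 0000 → position 0 (no error).

0000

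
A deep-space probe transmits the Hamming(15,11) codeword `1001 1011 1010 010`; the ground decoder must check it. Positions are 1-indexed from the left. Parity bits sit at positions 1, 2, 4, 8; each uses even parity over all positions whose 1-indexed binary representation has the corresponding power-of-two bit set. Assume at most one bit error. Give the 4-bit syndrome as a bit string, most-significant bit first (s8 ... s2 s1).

s1: b1⊕b3⊕b5⊕b7⊕b9⊕b11⊕b13⊕b15 = 1⊕0⊕1⊕1⊕1⊕1⊕0⊕0 = 1
s2: b2⊕b3⊕b6⊕b7⊕b10⊕b11⊕b14⊕b15 = 0⊕0⊕0⊕1⊕0⊕1⊕1⊕0 = 1
s4: b4⊕b5⊕b6⊕b7⊕b12⊕b13⊕b14⊕b15 = 1⊕1⊕0⊕1⊕0⊕0⊕1⊕0 = 0
s8: b8⊕b9⊕b10⊕b11⊕b12⊕b13⊕b14⊕b15 = 1⊕1⊕0⊕1⊕0⊕0⊕1⊕0 = 0
Syndrome (s8...s1) = 0011 → position 3.

0011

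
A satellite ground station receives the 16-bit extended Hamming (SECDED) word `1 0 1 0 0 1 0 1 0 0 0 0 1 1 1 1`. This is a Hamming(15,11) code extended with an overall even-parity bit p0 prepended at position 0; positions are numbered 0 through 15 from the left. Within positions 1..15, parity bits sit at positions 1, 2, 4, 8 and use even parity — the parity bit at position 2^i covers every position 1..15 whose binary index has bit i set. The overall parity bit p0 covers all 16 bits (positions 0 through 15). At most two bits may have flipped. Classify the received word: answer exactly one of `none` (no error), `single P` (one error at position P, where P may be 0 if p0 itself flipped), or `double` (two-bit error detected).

s1: b1⊕b3⊕b5⊕b7⊕b9⊕b11⊕b13⊕b15 = 0⊕0⊕1⊕1⊕0⊕0⊕1⊕1 = 0
s2: b2⊕b3⊕b6⊕b7⊕b10⊕b11⊕b14⊕b15 = 1⊕0⊕0⊕1⊕0⊕0⊕1⊕1 = 0
s4: b4⊕b5⊕b6⊕b7⊕b12⊕b13⊕b14⊕b15 = 0⊕1⊕0⊕1⊕1⊕1⊕1⊕1 = 0
s8: b8⊕b9⊕b10⊕b11⊕b12⊕b13⊕b14⊕b15 = 0⊕0⊕0⊕0⊕1⊕1⊕1⊕1 = 0
Syndrome (s8...s1) = 0000 → position 0 (no error).
Overall parity (XOR of all 16 bits, including p0): 1⊕0⊕1⊕0⊕0⊕1⊕0⊕1⊕0⊕0⊕0⊕0⊕1⊕1⊕1⊕1 = 0
Overall=0, syndrome position=0 → no error.

none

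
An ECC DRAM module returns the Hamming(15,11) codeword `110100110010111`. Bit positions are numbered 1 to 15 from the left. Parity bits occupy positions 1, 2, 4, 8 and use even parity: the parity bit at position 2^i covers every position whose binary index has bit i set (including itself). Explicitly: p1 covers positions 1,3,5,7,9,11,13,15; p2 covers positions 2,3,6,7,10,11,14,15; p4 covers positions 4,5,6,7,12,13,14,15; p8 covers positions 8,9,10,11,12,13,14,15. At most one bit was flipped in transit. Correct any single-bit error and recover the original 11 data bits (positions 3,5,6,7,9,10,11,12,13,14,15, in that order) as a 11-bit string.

00010010110

s1: b1⊕b3⊕b5⊕b7⊕b9⊕b11⊕b13⊕b15 = 1⊕0⊕0⊕1⊕0⊕1⊕1⊕1 = 1
s2: b2⊕b3⊕b6⊕b7⊕b10⊕b11⊕b14⊕b15 = 1⊕0⊕0⊕1⊕0⊕1⊕1⊕1 = 1
s4: b4⊕b5⊕b6⊕b7⊕b12⊕b13⊕b14⊕b15 = 1⊕0⊕0⊕1⊕0⊕1⊕1⊕1 = 1
s8: b8⊕b9⊕b10⊕b11⊕b12⊕b13⊕b14⊕b15 = 1⊕0⊕0⊕1⊕0⊕1⊕1⊕1 = 1
Syndrome (s8...s1) = 1111 → position 15.
Flip bit 15: corrected codeword = 110100110010110
Data bits at positions 3,5,6,7,9,10,11,12,13,14,15: 00010010110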